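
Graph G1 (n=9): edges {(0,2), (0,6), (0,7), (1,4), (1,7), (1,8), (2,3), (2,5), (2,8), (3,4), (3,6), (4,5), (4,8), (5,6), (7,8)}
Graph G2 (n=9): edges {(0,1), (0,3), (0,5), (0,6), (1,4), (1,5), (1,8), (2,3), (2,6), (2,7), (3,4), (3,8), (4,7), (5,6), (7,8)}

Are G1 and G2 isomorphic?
Yes, isomorphic

The graphs are isomorphic.
One valid mapping φ: V(G1) → V(G2): 0→2, 1→5, 2→3, 3→4, 4→1, 5→8, 6→7, 7→6, 8→0

Verify φ preserves adjacency — for each edge of G1, its image is an edge of G2:
  (0,2) → (φ(0),φ(2)) = (2,3) ∈ E(G2) ✓
  (0,6) → (φ(0),φ(6)) = (2,7) ∈ E(G2) ✓
  (0,7) → (φ(0),φ(7)) = (2,6) ∈ E(G2) ✓
  (1,4) → (φ(1),φ(4)) = (1,5) ∈ E(G2) ✓
  (1,7) → (φ(1),φ(7)) = (5,6) ∈ E(G2) ✓
  (1,8) → (φ(1),φ(8)) = (0,5) ∈ E(G2) ✓
  (2,3) → (φ(2),φ(3)) = (3,4) ∈ E(G2) ✓
  (2,5) → (φ(2),φ(5)) = (3,8) ∈ E(G2) ✓
  (2,8) → (φ(2),φ(8)) = (0,3) ∈ E(G2) ✓
  (3,4) → (φ(3),φ(4)) = (1,4) ∈ E(G2) ✓
  (3,6) → (φ(3),φ(6)) = (4,7) ∈ E(G2) ✓
  (4,5) → (φ(4),φ(5)) = (1,8) ∈ E(G2) ✓
  (4,8) → (φ(4),φ(8)) = (0,1) ∈ E(G2) ✓
  (5,6) → (φ(5),φ(6)) = (7,8) ∈ E(G2) ✓
  (7,8) → (φ(7),φ(8)) = (0,6) ∈ E(G2) ✓
All 15 edges of G1 map to edges of G2, and |E(G1)| = |E(G2)| = 15, so φ is a bijection on edges as well as vertices. Hence G1 ≅ G2.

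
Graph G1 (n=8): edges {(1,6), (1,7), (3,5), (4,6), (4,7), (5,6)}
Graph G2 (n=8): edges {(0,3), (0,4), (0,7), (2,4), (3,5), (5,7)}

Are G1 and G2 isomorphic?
Yes, isomorphic

The graphs are isomorphic.
One valid mapping φ: V(G1) → V(G2): 0→1, 1→7, 2→6, 3→2, 4→3, 5→4, 6→0, 7→5

Verify φ preserves adjacency — for each edge of G1, its image is an edge of G2:
  (1,6) → (φ(1),φ(6)) = (0,7) ∈ E(G2) ✓
  (1,7) → (φ(1),φ(7)) = (5,7) ∈ E(G2) ✓
  (3,5) → (φ(3),φ(5)) = (2,4) ∈ E(G2) ✓
  (4,6) → (φ(4),φ(6)) = (0,3) ∈ E(G2) ✓
  (4,7) → (φ(4),φ(7)) = (3,5) ∈ E(G2) ✓
  (5,6) → (φ(5),φ(6)) = (0,4) ∈ E(G2) ✓
All 6 edges of G1 map to edges of G2, and |E(G1)| = |E(G2)| = 6, so φ is a bijection on edges as well as vertices. Hence G1 ≅ G2.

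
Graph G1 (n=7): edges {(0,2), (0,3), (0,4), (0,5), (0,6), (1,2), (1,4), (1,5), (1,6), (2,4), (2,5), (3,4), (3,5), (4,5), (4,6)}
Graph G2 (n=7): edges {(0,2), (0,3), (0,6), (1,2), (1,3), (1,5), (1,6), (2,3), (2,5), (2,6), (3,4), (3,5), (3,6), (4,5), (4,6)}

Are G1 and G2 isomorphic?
Yes, isomorphic

The graphs are isomorphic.
One valid mapping φ: V(G1) → V(G2): 0→6, 1→5, 2→1, 3→0, 4→3, 5→2, 6→4

Verify φ preserves adjacency — for each edge of G1, its image is an edge of G2:
  (0,2) → (φ(0),φ(2)) = (1,6) ∈ E(G2) ✓
  (0,3) → (φ(0),φ(3)) = (0,6) ∈ E(G2) ✓
  (0,4) → (φ(0),φ(4)) = (3,6) ∈ E(G2) ✓
  (0,5) → (φ(0),φ(5)) = (2,6) ∈ E(G2) ✓
  (0,6) → (φ(0),φ(6)) = (4,6) ∈ E(G2) ✓
  (1,2) → (φ(1),φ(2)) = (1,5) ∈ E(G2) ✓
  (1,4) → (φ(1),φ(4)) = (3,5) ∈ E(G2) ✓
  (1,5) → (φ(1),φ(5)) = (2,5) ∈ E(G2) ✓
  (1,6) → (φ(1),φ(6)) = (4,5) ∈ E(G2) ✓
  (2,4) → (φ(2),φ(4)) = (1,3) ∈ E(G2) ✓
  (2,5) → (φ(2),φ(5)) = (1,2) ∈ E(G2) ✓
  (3,4) → (φ(3),φ(4)) = (0,3) ∈ E(G2) ✓
  (3,5) → (φ(3),φ(5)) = (0,2) ∈ E(G2) ✓
  (4,5) → (φ(4),φ(5)) = (2,3) ∈ E(G2) ✓
  (4,6) → (φ(4),φ(6)) = (3,4) ∈ E(G2) ✓
All 15 edges of G1 map to edges of G2, and |E(G1)| = |E(G2)| = 15, so φ is a bijection on edges as well as vertices. Hence G1 ≅ G2.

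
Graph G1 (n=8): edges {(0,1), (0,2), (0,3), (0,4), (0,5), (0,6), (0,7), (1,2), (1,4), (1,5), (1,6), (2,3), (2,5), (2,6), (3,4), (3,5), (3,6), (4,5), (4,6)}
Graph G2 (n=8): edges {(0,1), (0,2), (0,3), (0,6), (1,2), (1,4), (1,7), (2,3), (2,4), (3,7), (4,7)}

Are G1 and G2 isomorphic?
No, not isomorphic

The graphs are NOT isomorphic.

Connected components of G1: 1 component(s) with vertex sets [[0, 1, 2, 3, 4, 5, 6, 7]], sizes [8].
Connected components of G2: 2 component(s) with vertex sets [[5], [0, 1, 2, 3, 4, 6, 7]], sizes [1, 7].
The number of connected components (and the multiset of component sizes) is an isomorphism invariant — an isomorphism maps each component of G1 bijectively onto a component of G2. Since G1 has 1 component(s) and G2 has 2, they cannot be isomorphic.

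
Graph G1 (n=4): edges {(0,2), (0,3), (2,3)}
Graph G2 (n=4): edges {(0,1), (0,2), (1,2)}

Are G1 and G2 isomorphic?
Yes, isomorphic

The graphs are isomorphic.
One valid mapping φ: V(G1) → V(G2): 0→1, 1→3, 2→2, 3→0

Verify φ preserves adjacency — for each edge of G1, its image is an edge of G2:
  (0,2) → (φ(0),φ(2)) = (1,2) ∈ E(G2) ✓
  (0,3) → (φ(0),φ(3)) = (0,1) ∈ E(G2) ✓
  (2,3) → (φ(2),φ(3)) = (0,2) ∈ E(G2) ✓
All 3 edges of G1 map to edges of G2, and |E(G1)| = |E(G2)| = 3, so φ is a bijection on edges as well as vertices. Hence G1 ≅ G2.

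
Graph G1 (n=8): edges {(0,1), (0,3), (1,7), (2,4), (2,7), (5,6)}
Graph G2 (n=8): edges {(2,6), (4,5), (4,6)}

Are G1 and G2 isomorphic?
No, not isomorphic

The graphs are NOT isomorphic.

Connected components of G1: 2 component(s) with vertex sets [[5, 6], [0, 1, 2, 3, 4, 7]], sizes [2, 6].
Connected components of G2: 5 component(s) with vertex sets [[0], [1], [3], [7], [2, 4, 5, 6]], sizes [1, 1, 1, 1, 4].
The number of connected components (and the multiset of component sizes) is an isomorphism invariant — an isomorphism maps each component of G1 bijectively onto a component of G2. Since G1 has 2 component(s) and G2 has 5, they cannot be isomorphic.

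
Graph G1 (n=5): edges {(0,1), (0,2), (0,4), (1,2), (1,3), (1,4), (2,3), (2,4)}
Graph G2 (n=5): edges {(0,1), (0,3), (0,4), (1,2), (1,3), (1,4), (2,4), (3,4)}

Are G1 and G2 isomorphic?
Yes, isomorphic

The graphs are isomorphic.
One valid mapping φ: V(G1) → V(G2): 0→3, 1→1, 2→4, 3→2, 4→0

Verify φ preserves adjacency — for each edge of G1, its image is an edge of G2:
  (0,1) → (φ(0),φ(1)) = (1,3) ∈ E(G2) ✓
  (0,2) → (φ(0),φ(2)) = (3,4) ∈ E(G2) ✓
  (0,4) → (φ(0),φ(4)) = (0,3) ∈ E(G2) ✓
  (1,2) → (φ(1),φ(2)) = (1,4) ∈ E(G2) ✓
  (1,3) → (φ(1),φ(3)) = (1,2) ∈ E(G2) ✓
  (1,4) → (φ(1),φ(4)) = (0,1) ∈ E(G2) ✓
  (2,3) → (φ(2),φ(3)) = (2,4) ∈ E(G2) ✓
  (2,4) → (φ(2),φ(4)) = (0,4) ∈ E(G2) ✓
All 8 edges of G1 map to edges of G2, and |E(G1)| = |E(G2)| = 8, so φ is a bijection on edges as well as vertices. Hence G1 ≅ G2.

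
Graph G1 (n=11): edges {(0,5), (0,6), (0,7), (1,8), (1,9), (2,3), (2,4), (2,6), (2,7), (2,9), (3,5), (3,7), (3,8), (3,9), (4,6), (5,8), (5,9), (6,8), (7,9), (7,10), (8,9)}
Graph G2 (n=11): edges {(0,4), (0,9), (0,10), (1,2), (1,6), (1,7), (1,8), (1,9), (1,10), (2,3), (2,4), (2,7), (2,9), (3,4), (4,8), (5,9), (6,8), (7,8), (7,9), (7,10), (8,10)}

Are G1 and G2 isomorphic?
Yes, isomorphic

The graphs are isomorphic.
One valid mapping φ: V(G1) → V(G2): 0→0, 1→6, 2→2, 3→7, 4→3, 5→10, 6→4, 7→9, 8→8, 9→1, 10→5

Verify φ preserves adjacency — for each edge of G1, its image is an edge of G2:
  (0,5) → (φ(0),φ(5)) = (0,10) ∈ E(G2) ✓
  (0,6) → (φ(0),φ(6)) = (0,4) ∈ E(G2) ✓
  (0,7) → (φ(0),φ(7)) = (0,9) ∈ E(G2) ✓
  (1,8) → (φ(1),φ(8)) = (6,8) ∈ E(G2) ✓
  (1,9) → (φ(1),φ(9)) = (1,6) ∈ E(G2) ✓
  (2,3) → (φ(2),φ(3)) = (2,7) ∈ E(G2) ✓
  (2,4) → (φ(2),φ(4)) = (2,3) ∈ E(G2) ✓
  (2,6) → (φ(2),φ(6)) = (2,4) ∈ E(G2) ✓
  (2,7) → (φ(2),φ(7)) = (2,9) ∈ E(G2) ✓
  (2,9) → (φ(2),φ(9)) = (1,2) ∈ E(G2) ✓
  (3,5) → (φ(3),φ(5)) = (7,10) ∈ E(G2) ✓
  (3,7) → (φ(3),φ(7)) = (7,9) ∈ E(G2) ✓
  (3,8) → (φ(3),φ(8)) = (7,8) ∈ E(G2) ✓
  (3,9) → (φ(3),φ(9)) = (1,7) ∈ E(G2) ✓
  (4,6) → (φ(4),φ(6)) = (3,4) ∈ E(G2) ✓
  (5,8) → (φ(5),φ(8)) = (8,10) ∈ E(G2) ✓
  (5,9) → (φ(5),φ(9)) = (1,10) ∈ E(G2) ✓
  (6,8) → (φ(6),φ(8)) = (4,8) ∈ E(G2) ✓
  (7,9) → (φ(7),φ(9)) = (1,9) ∈ E(G2) ✓
  (7,10) → (φ(7),φ(10)) = (5,9) ∈ E(G2) ✓
  (8,9) → (φ(8),φ(9)) = (1,8) ∈ E(G2) ✓
All 21 edges of G1 map to edges of G2, and |E(G1)| = |E(G2)| = 21, so φ is a bijection on edges as well as vertices. Hence G1 ≅ G2.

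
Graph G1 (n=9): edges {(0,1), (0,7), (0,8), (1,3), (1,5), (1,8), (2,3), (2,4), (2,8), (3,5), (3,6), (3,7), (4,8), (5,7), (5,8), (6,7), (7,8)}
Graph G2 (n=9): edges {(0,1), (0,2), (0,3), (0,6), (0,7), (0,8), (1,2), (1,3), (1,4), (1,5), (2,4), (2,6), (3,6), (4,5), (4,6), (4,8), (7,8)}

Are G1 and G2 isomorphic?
Yes, isomorphic

The graphs are isomorphic.
One valid mapping φ: V(G1) → V(G2): 0→3, 1→6, 2→8, 3→4, 4→7, 5→2, 6→5, 7→1, 8→0

Verify φ preserves adjacency — for each edge of G1, its image is an edge of G2:
  (0,1) → (φ(0),φ(1)) = (3,6) ∈ E(G2) ✓
  (0,7) → (φ(0),φ(7)) = (1,3) ∈ E(G2) ✓
  (0,8) → (φ(0),φ(8)) = (0,3) ∈ E(G2) ✓
  (1,3) → (φ(1),φ(3)) = (4,6) ∈ E(G2) ✓
  (1,5) → (φ(1),φ(5)) = (2,6) ∈ E(G2) ✓
  (1,8) → (φ(1),φ(8)) = (0,6) ∈ E(G2) ✓
  (2,3) → (φ(2),φ(3)) = (4,8) ∈ E(G2) ✓
  (2,4) → (φ(2),φ(4)) = (7,8) ∈ E(G2) ✓
  (2,8) → (φ(2),φ(8)) = (0,8) ∈ E(G2) ✓
  (3,5) → (φ(3),φ(5)) = (2,4) ∈ E(G2) ✓
  (3,6) → (φ(3),φ(6)) = (4,5) ∈ E(G2) ✓
  (3,7) → (φ(3),φ(7)) = (1,4) ∈ E(G2) ✓
  (4,8) → (φ(4),φ(8)) = (0,7) ∈ E(G2) ✓
  (5,7) → (φ(5),φ(7)) = (1,2) ∈ E(G2) ✓
  (5,8) → (φ(5),φ(8)) = (0,2) ∈ E(G2) ✓
  (6,7) → (φ(6),φ(7)) = (1,5) ∈ E(G2) ✓
  (7,8) → (φ(7),φ(8)) = (0,1) ∈ E(G2) ✓
All 17 edges of G1 map to edges of G2, and |E(G1)| = |E(G2)| = 17, so φ is a bijection on edges as well as vertices. Hence G1 ≅ G2.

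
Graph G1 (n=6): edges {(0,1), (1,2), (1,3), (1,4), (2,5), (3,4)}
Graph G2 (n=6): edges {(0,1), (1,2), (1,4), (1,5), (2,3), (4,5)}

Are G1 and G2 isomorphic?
Yes, isomorphic

The graphs are isomorphic.
One valid mapping φ: V(G1) → V(G2): 0→0, 1→1, 2→2, 3→4, 4→5, 5→3

Verify φ preserves adjacency — for each edge of G1, its image is an edge of G2:
  (0,1) → (φ(0),φ(1)) = (0,1) ∈ E(G2) ✓
  (1,2) → (φ(1),φ(2)) = (1,2) ∈ E(G2) ✓
  (1,3) → (φ(1),φ(3)) = (1,4) ∈ E(G2) ✓
  (1,4) → (φ(1),φ(4)) = (1,5) ∈ E(G2) ✓
  (2,5) → (φ(2),φ(5)) = (2,3) ∈ E(G2) ✓
  (3,4) → (φ(3),φ(4)) = (4,5) ∈ E(G2) ✓
All 6 edges of G1 map to edges of G2, and |E(G1)| = |E(G2)| = 6, so φ is a bijection on edges as well as vertices. Hence G1 ≅ G2.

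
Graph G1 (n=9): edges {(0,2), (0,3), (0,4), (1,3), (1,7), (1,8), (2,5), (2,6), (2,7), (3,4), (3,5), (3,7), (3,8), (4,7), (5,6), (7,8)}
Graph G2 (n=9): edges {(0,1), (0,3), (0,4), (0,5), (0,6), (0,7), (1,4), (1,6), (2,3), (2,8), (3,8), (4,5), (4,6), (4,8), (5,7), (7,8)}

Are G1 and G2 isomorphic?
Yes, isomorphic

The graphs are isomorphic.
One valid mapping φ: V(G1) → V(G2): 0→7, 1→1, 2→8, 3→0, 4→5, 5→3, 6→2, 7→4, 8→6

Verify φ preserves adjacency — for each edge of G1, its image is an edge of G2:
  (0,2) → (φ(0),φ(2)) = (7,8) ∈ E(G2) ✓
  (0,3) → (φ(0),φ(3)) = (0,7) ∈ E(G2) ✓
  (0,4) → (φ(0),φ(4)) = (5,7) ∈ E(G2) ✓
  (1,3) → (φ(1),φ(3)) = (0,1) ∈ E(G2) ✓
  (1,7) → (φ(1),φ(7)) = (1,4) ∈ E(G2) ✓
  (1,8) → (φ(1),φ(8)) = (1,6) ∈ E(G2) ✓
  (2,5) → (φ(2),φ(5)) = (3,8) ∈ E(G2) ✓
  (2,6) → (φ(2),φ(6)) = (2,8) ∈ E(G2) ✓
  (2,7) → (φ(2),φ(7)) = (4,8) ∈ E(G2) ✓
  (3,4) → (φ(3),φ(4)) = (0,5) ∈ E(G2) ✓
  (3,5) → (φ(3),φ(5)) = (0,3) ∈ E(G2) ✓
  (3,7) → (φ(3),φ(7)) = (0,4) ∈ E(G2) ✓
  (3,8) → (φ(3),φ(8)) = (0,6) ∈ E(G2) ✓
  (4,7) → (φ(4),φ(7)) = (4,5) ∈ E(G2) ✓
  (5,6) → (φ(5),φ(6)) = (2,3) ∈ E(G2) ✓
  (7,8) → (φ(7),φ(8)) = (4,6) ∈ E(G2) ✓
All 16 edges of G1 map to edges of G2, and |E(G1)| = |E(G2)| = 16, so φ is a bijection on edges as well as vertices. Hence G1 ≅ G2.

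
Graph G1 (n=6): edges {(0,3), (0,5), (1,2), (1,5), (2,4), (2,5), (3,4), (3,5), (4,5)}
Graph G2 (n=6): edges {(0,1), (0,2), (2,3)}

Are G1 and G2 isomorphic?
No, not isomorphic

The graphs are NOT isomorphic.

Connected components of G1: 1 component(s) with vertex sets [[0, 1, 2, 3, 4, 5]], sizes [6].
Connected components of G2: 3 component(s) with vertex sets [[4], [5], [0, 1, 2, 3]], sizes [1, 1, 4].
The number of connected components (and the multiset of component sizes) is an isomorphism invariant — an isomorphism maps each component of G1 bijectively onto a component of G2. Since G1 has 1 component(s) and G2 has 3, they cannot be isomorphic.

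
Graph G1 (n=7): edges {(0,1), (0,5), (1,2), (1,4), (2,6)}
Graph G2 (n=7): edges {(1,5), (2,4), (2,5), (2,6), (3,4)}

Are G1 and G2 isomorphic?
Yes, isomorphic

The graphs are isomorphic.
One valid mapping φ: V(G1) → V(G2): 0→4, 1→2, 2→5, 3→0, 4→6, 5→3, 6→1

Verify φ preserves adjacency — for each edge of G1, its image is an edge of G2:
  (0,1) → (φ(0),φ(1)) = (2,4) ∈ E(G2) ✓
  (0,5) → (φ(0),φ(5)) = (3,4) ∈ E(G2) ✓
  (1,2) → (φ(1),φ(2)) = (2,5) ∈ E(G2) ✓
  (1,4) → (φ(1),φ(4)) = (2,6) ∈ E(G2) ✓
  (2,6) → (φ(2),φ(6)) = (1,5) ∈ E(G2) ✓
All 5 edges of G1 map to edges of G2, and |E(G1)| = |E(G2)| = 5, so φ is a bijection on edges as well as vertices. Hence G1 ≅ G2.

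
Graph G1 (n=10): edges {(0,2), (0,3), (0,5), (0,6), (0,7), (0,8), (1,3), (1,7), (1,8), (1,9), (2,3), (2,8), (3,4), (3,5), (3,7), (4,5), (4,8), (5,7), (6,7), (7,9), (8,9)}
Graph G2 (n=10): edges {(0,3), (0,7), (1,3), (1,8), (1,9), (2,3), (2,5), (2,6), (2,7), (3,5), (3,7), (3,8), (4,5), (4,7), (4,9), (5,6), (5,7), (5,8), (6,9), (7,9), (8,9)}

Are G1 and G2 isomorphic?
Yes, isomorphic

The graphs are isomorphic.
One valid mapping φ: V(G1) → V(G2): 0→7, 1→8, 2→4, 3→5, 4→6, 5→2, 6→0, 7→3, 8→9, 9→1

Verify φ preserves adjacency — for each edge of G1, its image is an edge of G2:
  (0,2) → (φ(0),φ(2)) = (4,7) ∈ E(G2) ✓
  (0,3) → (φ(0),φ(3)) = (5,7) ∈ E(G2) ✓
  (0,5) → (φ(0),φ(5)) = (2,7) ∈ E(G2) ✓
  (0,6) → (φ(0),φ(6)) = (0,7) ∈ E(G2) ✓
  (0,7) → (φ(0),φ(7)) = (3,7) ∈ E(G2) ✓
  (0,8) → (φ(0),φ(8)) = (7,9) ∈ E(G2) ✓
  (1,3) → (φ(1),φ(3)) = (5,8) ∈ E(G2) ✓
  (1,7) → (φ(1),φ(7)) = (3,8) ∈ E(G2) ✓
  (1,8) → (φ(1),φ(8)) = (8,9) ∈ E(G2) ✓
  (1,9) → (φ(1),φ(9)) = (1,8) ∈ E(G2) ✓
  (2,3) → (φ(2),φ(3)) = (4,5) ∈ E(G2) ✓
  (2,8) → (φ(2),φ(8)) = (4,9) ∈ E(G2) ✓
  (3,4) → (φ(3),φ(4)) = (5,6) ∈ E(G2) ✓
  (3,5) → (φ(3),φ(5)) = (2,5) ∈ E(G2) ✓
  (3,7) → (φ(3),φ(7)) = (3,5) ∈ E(G2) ✓
  (4,5) → (φ(4),φ(5)) = (2,6) ∈ E(G2) ✓
  (4,8) → (φ(4),φ(8)) = (6,9) ∈ E(G2) ✓
  (5,7) → (φ(5),φ(7)) = (2,3) ∈ E(G2) ✓
  (6,7) → (φ(6),φ(7)) = (0,3) ∈ E(G2) ✓
  (7,9) → (φ(7),φ(9)) = (1,3) ∈ E(G2) ✓
  (8,9) → (φ(8),φ(9)) = (1,9) ∈ E(G2) ✓
All 21 edges of G1 map to edges of G2, and |E(G1)| = |E(G2)| = 21, so φ is a bijection on edges as well as vertices. Hence G1 ≅ G2.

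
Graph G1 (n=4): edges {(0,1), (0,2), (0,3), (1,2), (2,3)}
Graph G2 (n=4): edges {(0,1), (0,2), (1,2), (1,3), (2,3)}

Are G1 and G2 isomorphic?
Yes, isomorphic

The graphs are isomorphic.
One valid mapping φ: V(G1) → V(G2): 0→1, 1→3, 2→2, 3→0

Verify φ preserves adjacency — for each edge of G1, its image is an edge of G2:
  (0,1) → (φ(0),φ(1)) = (1,3) ∈ E(G2) ✓
  (0,2) → (φ(0),φ(2)) = (1,2) ∈ E(G2) ✓
  (0,3) → (φ(0),φ(3)) = (0,1) ∈ E(G2) ✓
  (1,2) → (φ(1),φ(2)) = (2,3) ∈ E(G2) ✓
  (2,3) → (φ(2),φ(3)) = (0,2) ∈ E(G2) ✓
All 5 edges of G1 map to edges of G2, and |E(G1)| = |E(G2)| = 5, so φ is a bijection on edges as well as vertices. Hence G1 ≅ G2.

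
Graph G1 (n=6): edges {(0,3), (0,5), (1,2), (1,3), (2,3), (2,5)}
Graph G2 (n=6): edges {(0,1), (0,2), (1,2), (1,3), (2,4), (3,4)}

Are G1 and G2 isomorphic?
Yes, isomorphic

The graphs are isomorphic.
One valid mapping φ: V(G1) → V(G2): 0→3, 1→0, 2→2, 3→1, 4→5, 5→4

Verify φ preserves adjacency — for each edge of G1, its image is an edge of G2:
  (0,3) → (φ(0),φ(3)) = (1,3) ∈ E(G2) ✓
  (0,5) → (φ(0),φ(5)) = (3,4) ∈ E(G2) ✓
  (1,2) → (φ(1),φ(2)) = (0,2) ∈ E(G2) ✓
  (1,3) → (φ(1),φ(3)) = (0,1) ∈ E(G2) ✓
  (2,3) → (φ(2),φ(3)) = (1,2) ∈ E(G2) ✓
  (2,5) → (φ(2),φ(5)) = (2,4) ∈ E(G2) ✓
All 6 edges of G1 map to edges of G2, and |E(G1)| = |E(G2)| = 6, so φ is a bijection on edges as well as vertices. Hence G1 ≅ G2.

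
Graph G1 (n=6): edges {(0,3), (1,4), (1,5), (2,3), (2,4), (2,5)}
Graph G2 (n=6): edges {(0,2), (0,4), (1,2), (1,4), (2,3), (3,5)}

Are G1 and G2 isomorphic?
Yes, isomorphic

The graphs are isomorphic.
One valid mapping φ: V(G1) → V(G2): 0→5, 1→4, 2→2, 3→3, 4→0, 5→1

Verify φ preserves adjacency — for each edge of G1, its image is an edge of G2:
  (0,3) → (φ(0),φ(3)) = (3,5) ∈ E(G2) ✓
  (1,4) → (φ(1),φ(4)) = (0,4) ∈ E(G2) ✓
  (1,5) → (φ(1),φ(5)) = (1,4) ∈ E(G2) ✓
  (2,3) → (φ(2),φ(3)) = (2,3) ∈ E(G2) ✓
  (2,4) → (φ(2),φ(4)) = (0,2) ∈ E(G2) ✓
  (2,5) → (φ(2),φ(5)) = (1,2) ∈ E(G2) ✓
All 6 edges of G1 map to edges of G2, and |E(G1)| = |E(G2)| = 6, so φ is a bijection on edges as well as vertices. Hence G1 ≅ G2.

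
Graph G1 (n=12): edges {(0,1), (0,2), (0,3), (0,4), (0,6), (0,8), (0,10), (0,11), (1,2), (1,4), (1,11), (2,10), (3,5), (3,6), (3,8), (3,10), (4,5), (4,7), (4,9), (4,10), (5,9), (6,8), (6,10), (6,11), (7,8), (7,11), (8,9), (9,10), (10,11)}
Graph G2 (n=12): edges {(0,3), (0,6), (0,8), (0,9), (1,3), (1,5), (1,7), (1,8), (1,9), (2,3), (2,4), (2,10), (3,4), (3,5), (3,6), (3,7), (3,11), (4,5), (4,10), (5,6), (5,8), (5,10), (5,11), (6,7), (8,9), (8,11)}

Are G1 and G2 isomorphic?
No, not isomorphic

The graphs are NOT isomorphic.

Degrees in G1: deg(0)=8, deg(1)=4, deg(2)=3, deg(3)=5, deg(4)=6, deg(5)=3, deg(6)=5, deg(7)=3, deg(8)=5, deg(9)=4, deg(10)=7, deg(11)=5.
Sorted degree sequence of G1: [8, 7, 6, 5, 5, 5, 5, 4, 4, 3, 3, 3].
Degrees in G2: deg(0)=4, deg(1)=5, deg(2)=3, deg(3)=8, deg(4)=4, deg(5)=7, deg(6)=4, deg(7)=3, deg(8)=5, deg(9)=3, deg(10)=3, deg(11)=3.
Sorted degree sequence of G2: [8, 7, 5, 5, 4, 4, 4, 3, 3, 3, 3, 3].
The (sorted) degree sequence is an isomorphism invariant, so since G1 and G2 have different degree sequences they cannot be isomorphic.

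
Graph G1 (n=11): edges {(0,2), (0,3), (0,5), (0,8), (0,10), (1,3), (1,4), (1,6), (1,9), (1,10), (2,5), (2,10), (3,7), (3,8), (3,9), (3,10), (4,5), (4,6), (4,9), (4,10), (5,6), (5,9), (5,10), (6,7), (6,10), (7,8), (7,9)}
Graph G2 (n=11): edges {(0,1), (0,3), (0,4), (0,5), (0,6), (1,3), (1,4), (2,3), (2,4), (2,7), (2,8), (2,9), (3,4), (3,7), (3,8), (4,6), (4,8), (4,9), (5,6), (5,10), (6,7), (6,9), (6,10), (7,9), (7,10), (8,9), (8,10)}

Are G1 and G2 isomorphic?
Yes, isomorphic

The graphs are isomorphic.
One valid mapping φ: V(G1) → V(G2): 0→0, 1→9, 2→1, 3→6, 4→2, 5→3, 6→8, 7→10, 8→5, 9→7, 10→4

Verify φ preserves adjacency — for each edge of G1, its image is an edge of G2:
  (0,2) → (φ(0),φ(2)) = (0,1) ∈ E(G2) ✓
  (0,3) → (φ(0),φ(3)) = (0,6) ∈ E(G2) ✓
  (0,5) → (φ(0),φ(5)) = (0,3) ∈ E(G2) ✓
  (0,8) → (φ(0),φ(8)) = (0,5) ∈ E(G2) ✓
  (0,10) → (φ(0),φ(10)) = (0,4) ∈ E(G2) ✓
  (1,3) → (φ(1),φ(3)) = (6,9) ∈ E(G2) ✓
  (1,4) → (φ(1),φ(4)) = (2,9) ∈ E(G2) ✓
  (1,6) → (φ(1),φ(6)) = (8,9) ∈ E(G2) ✓
  (1,9) → (φ(1),φ(9)) = (7,9) ∈ E(G2) ✓
  (1,10) → (φ(1),φ(10)) = (4,9) ∈ E(G2) ✓
  (2,5) → (φ(2),φ(5)) = (1,3) ∈ E(G2) ✓
  (2,10) → (φ(2),φ(10)) = (1,4) ∈ E(G2) ✓
  (3,7) → (φ(3),φ(7)) = (6,10) ∈ E(G2) ✓
  (3,8) → (φ(3),φ(8)) = (5,6) ∈ E(G2) ✓
  (3,9) → (φ(3),φ(9)) = (6,7) ∈ E(G2) ✓
  (3,10) → (φ(3),φ(10)) = (4,6) ∈ E(G2) ✓
  (4,5) → (φ(4),φ(5)) = (2,3) ∈ E(G2) ✓
  (4,6) → (φ(4),φ(6)) = (2,8) ∈ E(G2) ✓
  (4,9) → (φ(4),φ(9)) = (2,7) ∈ E(G2) ✓
  (4,10) → (φ(4),φ(10)) = (2,4) ∈ E(G2) ✓
  (5,6) → (φ(5),φ(6)) = (3,8) ∈ E(G2) ✓
  (5,9) → (φ(5),φ(9)) = (3,7) ∈ E(G2) ✓
  (5,10) → (φ(5),φ(10)) = (3,4) ∈ E(G2) ✓
  (6,7) → (φ(6),φ(7)) = (8,10) ∈ E(G2) ✓
  (6,10) → (φ(6),φ(10)) = (4,8) ∈ E(G2) ✓
  (7,8) → (φ(7),φ(8)) = (5,10) ∈ E(G2) ✓
  (7,9) → (φ(7),φ(9)) = (7,10) ∈ E(G2) ✓
All 27 edges of G1 map to edges of G2, and |E(G1)| = |E(G2)| = 27, so φ is a bijection on edges as well as vertices. Hence G1 ≅ G2.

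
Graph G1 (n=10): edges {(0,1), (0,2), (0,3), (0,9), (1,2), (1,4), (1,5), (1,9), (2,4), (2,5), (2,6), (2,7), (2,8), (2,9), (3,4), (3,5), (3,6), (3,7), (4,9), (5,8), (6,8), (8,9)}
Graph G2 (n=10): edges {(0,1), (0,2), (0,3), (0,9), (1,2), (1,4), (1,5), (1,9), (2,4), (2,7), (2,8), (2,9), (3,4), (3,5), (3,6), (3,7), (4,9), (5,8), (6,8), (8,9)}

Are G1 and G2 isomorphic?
No, not isomorphic

The graphs are NOT isomorphic.

Counting edges: G1 has 22 edge(s); G2 has 20 edge(s).
Edge count is an isomorphism invariant (a bijection on vertices induces a bijection on edges), so differing edge counts rule out isomorphism.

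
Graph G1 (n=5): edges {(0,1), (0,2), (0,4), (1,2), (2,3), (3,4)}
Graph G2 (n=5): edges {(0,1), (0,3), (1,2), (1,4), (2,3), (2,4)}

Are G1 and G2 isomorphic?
Yes, isomorphic

The graphs are isomorphic.
One valid mapping φ: V(G1) → V(G2): 0→1, 1→4, 2→2, 3→3, 4→0

Verify φ preserves adjacency — for each edge of G1, its image is an edge of G2:
  (0,1) → (φ(0),φ(1)) = (1,4) ∈ E(G2) ✓
  (0,2) → (φ(0),φ(2)) = (1,2) ∈ E(G2) ✓
  (0,4) → (φ(0),φ(4)) = (0,1) ∈ E(G2) ✓
  (1,2) → (φ(1),φ(2)) = (2,4) ∈ E(G2) ✓
  (2,3) → (φ(2),φ(3)) = (2,3) ∈ E(G2) ✓
  (3,4) → (φ(3),φ(4)) = (0,3) ∈ E(G2) ✓
All 6 edges of G1 map to edges of G2, and |E(G1)| = |E(G2)| = 6, so φ is a bijection on edges as well as vertices. Hence G1 ≅ G2.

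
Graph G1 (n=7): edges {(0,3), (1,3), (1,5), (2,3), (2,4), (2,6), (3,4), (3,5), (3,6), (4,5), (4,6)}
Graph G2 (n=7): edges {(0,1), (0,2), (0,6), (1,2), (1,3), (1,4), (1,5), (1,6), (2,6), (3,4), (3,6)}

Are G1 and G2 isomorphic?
Yes, isomorphic

The graphs are isomorphic.
One valid mapping φ: V(G1) → V(G2): 0→5, 1→4, 2→2, 3→1, 4→6, 5→3, 6→0

Verify φ preserves adjacency — for each edge of G1, its image is an edge of G2:
  (0,3) → (φ(0),φ(3)) = (1,5) ∈ E(G2) ✓
  (1,3) → (φ(1),φ(3)) = (1,4) ∈ E(G2) ✓
  (1,5) → (φ(1),φ(5)) = (3,4) ∈ E(G2) ✓
  (2,3) → (φ(2),φ(3)) = (1,2) ∈ E(G2) ✓
  (2,4) → (φ(2),φ(4)) = (2,6) ∈ E(G2) ✓
  (2,6) → (φ(2),φ(6)) = (0,2) ∈ E(G2) ✓
  (3,4) → (φ(3),φ(4)) = (1,6) ∈ E(G2) ✓
  (3,5) → (φ(3),φ(5)) = (1,3) ∈ E(G2) ✓
  (3,6) → (φ(3),φ(6)) = (0,1) ∈ E(G2) ✓
  (4,5) → (φ(4),φ(5)) = (3,6) ∈ E(G2) ✓
  (4,6) → (φ(4),φ(6)) = (0,6) ∈ E(G2) ✓
All 11 edges of G1 map to edges of G2, and |E(G1)| = |E(G2)| = 11, so φ is a bijection on edges as well as vertices. Hence G1 ≅ G2.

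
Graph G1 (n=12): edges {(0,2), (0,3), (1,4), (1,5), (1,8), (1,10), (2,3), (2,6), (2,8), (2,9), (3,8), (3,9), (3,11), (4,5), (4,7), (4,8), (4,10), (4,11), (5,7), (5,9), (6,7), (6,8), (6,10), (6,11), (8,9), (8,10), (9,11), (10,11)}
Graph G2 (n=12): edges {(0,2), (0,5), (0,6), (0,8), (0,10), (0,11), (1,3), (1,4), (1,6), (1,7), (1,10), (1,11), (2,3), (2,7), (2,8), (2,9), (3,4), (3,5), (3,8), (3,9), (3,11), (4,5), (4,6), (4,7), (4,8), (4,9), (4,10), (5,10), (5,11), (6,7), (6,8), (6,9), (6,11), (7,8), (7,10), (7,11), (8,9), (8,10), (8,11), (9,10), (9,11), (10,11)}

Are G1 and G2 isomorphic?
No, not isomorphic

The graphs are NOT isomorphic.

Degrees in G1: deg(0)=2, deg(1)=4, deg(2)=5, deg(3)=5, deg(4)=6, deg(5)=4, deg(6)=5, deg(7)=3, deg(8)=7, deg(9)=5, deg(10)=5, deg(11)=5.
Sorted degree sequence of G1: [7, 6, 5, 5, 5, 5, 5, 5, 4, 4, 3, 2].
Degrees in G2: deg(0)=6, deg(1)=6, deg(2)=5, deg(3)=7, deg(4)=8, deg(5)=5, deg(6)=7, deg(7)=7, deg(8)=9, deg(9)=7, deg(10)=8, deg(11)=9.
Sorted degree sequence of G2: [9, 9, 8, 8, 7, 7, 7, 7, 6, 6, 5, 5].
The (sorted) degree sequence is an isomorphism invariant, so since G1 and G2 have different degree sequences they cannot be isomorphic.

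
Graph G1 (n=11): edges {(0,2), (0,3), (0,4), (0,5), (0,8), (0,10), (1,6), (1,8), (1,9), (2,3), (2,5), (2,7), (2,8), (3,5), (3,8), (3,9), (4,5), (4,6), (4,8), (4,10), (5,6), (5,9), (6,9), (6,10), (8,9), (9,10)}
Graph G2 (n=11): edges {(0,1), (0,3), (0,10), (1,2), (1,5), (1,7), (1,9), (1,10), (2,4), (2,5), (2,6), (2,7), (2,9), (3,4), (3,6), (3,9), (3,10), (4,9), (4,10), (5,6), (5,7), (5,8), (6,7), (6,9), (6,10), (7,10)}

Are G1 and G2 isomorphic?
Yes, isomorphic

The graphs are isomorphic.
One valid mapping φ: V(G1) → V(G2): 0→2, 1→0, 2→5, 3→7, 4→9, 5→6, 6→3, 7→8, 8→1, 9→10, 10→4

Verify φ preserves adjacency — for each edge of G1, its image is an edge of G2:
  (0,2) → (φ(0),φ(2)) = (2,5) ∈ E(G2) ✓
  (0,3) → (φ(0),φ(3)) = (2,7) ∈ E(G2) ✓
  (0,4) → (φ(0),φ(4)) = (2,9) ∈ E(G2) ✓
  (0,5) → (φ(0),φ(5)) = (2,6) ∈ E(G2) ✓
  (0,8) → (φ(0),φ(8)) = (1,2) ∈ E(G2) ✓
  (0,10) → (φ(0),φ(10)) = (2,4) ∈ E(G2) ✓
  (1,6) → (φ(1),φ(6)) = (0,3) ∈ E(G2) ✓
  (1,8) → (φ(1),φ(8)) = (0,1) ∈ E(G2) ✓
  (1,9) → (φ(1),φ(9)) = (0,10) ∈ E(G2) ✓
  (2,3) → (φ(2),φ(3)) = (5,7) ∈ E(G2) ✓
  (2,5) → (φ(2),φ(5)) = (5,6) ∈ E(G2) ✓
  (2,7) → (φ(2),φ(7)) = (5,8) ∈ E(G2) ✓
  (2,8) → (φ(2),φ(8)) = (1,5) ∈ E(G2) ✓
  (3,5) → (φ(3),φ(5)) = (6,7) ∈ E(G2) ✓
  (3,8) → (φ(3),φ(8)) = (1,7) ∈ E(G2) ✓
  (3,9) → (φ(3),φ(9)) = (7,10) ∈ E(G2) ✓
  (4,5) → (φ(4),φ(5)) = (6,9) ∈ E(G2) ✓
  (4,6) → (φ(4),φ(6)) = (3,9) ∈ E(G2) ✓
  (4,8) → (φ(4),φ(8)) = (1,9) ∈ E(G2) ✓
  (4,10) → (φ(4),φ(10)) = (4,9) ∈ E(G2) ✓
  (5,6) → (φ(5),φ(6)) = (3,6) ∈ E(G2) ✓
  (5,9) → (φ(5),φ(9)) = (6,10) ∈ E(G2) ✓
  (6,9) → (φ(6),φ(9)) = (3,10) ∈ E(G2) ✓
  (6,10) → (φ(6),φ(10)) = (3,4) ∈ E(G2) ✓
  (8,9) → (φ(8),φ(9)) = (1,10) ∈ E(G2) ✓
  (9,10) → (φ(9),φ(10)) = (4,10) ∈ E(G2) ✓
All 26 edges of G1 map to edges of G2, and |E(G1)| = |E(G2)| = 26, so φ is a bijection on edges as well as vertices. Hence G1 ≅ G2.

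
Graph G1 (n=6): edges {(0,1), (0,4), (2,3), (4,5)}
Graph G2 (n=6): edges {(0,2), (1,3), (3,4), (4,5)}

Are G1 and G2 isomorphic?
Yes, isomorphic

The graphs are isomorphic.
One valid mapping φ: V(G1) → V(G2): 0→3, 1→1, 2→2, 3→0, 4→4, 5→5

Verify φ preserves adjacency — for each edge of G1, its image is an edge of G2:
  (0,1) → (φ(0),φ(1)) = (1,3) ∈ E(G2) ✓
  (0,4) → (φ(0),φ(4)) = (3,4) ∈ E(G2) ✓
  (2,3) → (φ(2),φ(3)) = (0,2) ∈ E(G2) ✓
  (4,5) → (φ(4),φ(5)) = (4,5) ∈ E(G2) ✓
All 4 edges of G1 map to edges of G2, and |E(G1)| = |E(G2)| = 4, so φ is a bijection on edges as well as vertices. Hence G1 ≅ G2.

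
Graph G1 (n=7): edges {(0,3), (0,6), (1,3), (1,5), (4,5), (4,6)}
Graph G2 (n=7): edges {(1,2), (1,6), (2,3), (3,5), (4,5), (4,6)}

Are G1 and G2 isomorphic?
Yes, isomorphic

The graphs are isomorphic.
One valid mapping φ: V(G1) → V(G2): 0→5, 1→2, 2→0, 3→3, 4→6, 5→1, 6→4

Verify φ preserves adjacency — for each edge of G1, its image is an edge of G2:
  (0,3) → (φ(0),φ(3)) = (3,5) ∈ E(G2) ✓
  (0,6) → (φ(0),φ(6)) = (4,5) ∈ E(G2) ✓
  (1,3) → (φ(1),φ(3)) = (2,3) ∈ E(G2) ✓
  (1,5) → (φ(1),φ(5)) = (1,2) ∈ E(G2) ✓
  (4,5) → (φ(4),φ(5)) = (1,6) ∈ E(G2) ✓
  (4,6) → (φ(4),φ(6)) = (4,6) ∈ E(G2) ✓
All 6 edges of G1 map to edges of G2, and |E(G1)| = |E(G2)| = 6, so φ is a bijection on edges as well as vertices. Hence G1 ≅ G2.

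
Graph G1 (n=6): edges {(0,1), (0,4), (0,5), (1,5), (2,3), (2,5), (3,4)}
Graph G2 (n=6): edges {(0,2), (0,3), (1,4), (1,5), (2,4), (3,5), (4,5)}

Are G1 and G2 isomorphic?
Yes, isomorphic

The graphs are isomorphic.
One valid mapping φ: V(G1) → V(G2): 0→4, 1→1, 2→3, 3→0, 4→2, 5→5

Verify φ preserves adjacency — for each edge of G1, its image is an edge of G2:
  (0,1) → (φ(0),φ(1)) = (1,4) ∈ E(G2) ✓
  (0,4) → (φ(0),φ(4)) = (2,4) ∈ E(G2) ✓
  (0,5) → (φ(0),φ(5)) = (4,5) ∈ E(G2) ✓
  (1,5) → (φ(1),φ(5)) = (1,5) ∈ E(G2) ✓
  (2,3) → (φ(2),φ(3)) = (0,3) ∈ E(G2) ✓
  (2,5) → (φ(2),φ(5)) = (3,5) ∈ E(G2) ✓
  (3,4) → (φ(3),φ(4)) = (0,2) ∈ E(G2) ✓
All 7 edges of G1 map to edges of G2, and |E(G1)| = |E(G2)| = 7, so φ is a bijection on edges as well as vertices. Hence G1 ≅ G2.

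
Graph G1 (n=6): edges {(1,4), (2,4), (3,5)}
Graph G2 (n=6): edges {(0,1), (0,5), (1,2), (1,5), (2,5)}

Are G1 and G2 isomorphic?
No, not isomorphic

The graphs are NOT isomorphic.

Counting triangles (3-cliques): G1 has 0, G2 has 2.
Triangle count is an isomorphism invariant, so differing triangle counts rule out isomorphism.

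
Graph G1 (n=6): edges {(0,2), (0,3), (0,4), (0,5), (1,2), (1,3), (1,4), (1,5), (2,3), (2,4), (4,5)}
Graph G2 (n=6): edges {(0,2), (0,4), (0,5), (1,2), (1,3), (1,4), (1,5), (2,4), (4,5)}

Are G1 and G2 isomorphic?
No, not isomorphic

The graphs are NOT isomorphic.

Counting edges: G1 has 11 edge(s); G2 has 9 edge(s).
Edge count is an isomorphism invariant (a bijection on vertices induces a bijection on edges), so differing edge counts rule out isomorphism.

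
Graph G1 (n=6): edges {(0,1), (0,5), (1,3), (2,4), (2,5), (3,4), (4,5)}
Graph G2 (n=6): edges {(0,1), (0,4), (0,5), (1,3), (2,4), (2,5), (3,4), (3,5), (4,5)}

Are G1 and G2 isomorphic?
No, not isomorphic

The graphs are NOT isomorphic.

Counting edges: G1 has 7 edge(s); G2 has 9 edge(s).
Edge count is an isomorphism invariant (a bijection on vertices induces a bijection on edges), so differing edge counts rule out isomorphism.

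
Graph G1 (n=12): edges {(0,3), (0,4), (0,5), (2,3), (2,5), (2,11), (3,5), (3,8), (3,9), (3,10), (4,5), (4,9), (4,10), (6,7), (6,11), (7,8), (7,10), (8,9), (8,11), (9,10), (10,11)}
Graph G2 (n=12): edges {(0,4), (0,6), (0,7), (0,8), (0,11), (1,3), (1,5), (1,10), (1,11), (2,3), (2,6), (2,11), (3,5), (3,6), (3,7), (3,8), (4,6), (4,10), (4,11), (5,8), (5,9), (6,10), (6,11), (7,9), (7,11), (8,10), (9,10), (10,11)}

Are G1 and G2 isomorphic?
No, not isomorphic

The graphs are NOT isomorphic.

Counting triangles (3-cliques): G1 has 6, G2 has 13.
Triangle count is an isomorphism invariant, so differing triangle counts rule out isomorphism.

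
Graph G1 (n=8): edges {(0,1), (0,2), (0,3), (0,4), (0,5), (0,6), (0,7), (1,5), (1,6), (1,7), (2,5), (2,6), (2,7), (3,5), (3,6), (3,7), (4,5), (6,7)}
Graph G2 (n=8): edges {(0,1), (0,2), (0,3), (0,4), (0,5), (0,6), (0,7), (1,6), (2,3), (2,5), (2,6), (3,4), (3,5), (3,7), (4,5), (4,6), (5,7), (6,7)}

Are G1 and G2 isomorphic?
Yes, isomorphic

The graphs are isomorphic.
One valid mapping φ: V(G1) → V(G2): 0→0, 1→7, 2→4, 3→2, 4→1, 5→6, 6→3, 7→5

Verify φ preserves adjacency — for each edge of G1, its image is an edge of G2:
  (0,1) → (φ(0),φ(1)) = (0,7) ∈ E(G2) ✓
  (0,2) → (φ(0),φ(2)) = (0,4) ∈ E(G2) ✓
  (0,3) → (φ(0),φ(3)) = (0,2) ∈ E(G2) ✓
  (0,4) → (φ(0),φ(4)) = (0,1) ∈ E(G2) ✓
  (0,5) → (φ(0),φ(5)) = (0,6) ∈ E(G2) ✓
  (0,6) → (φ(0),φ(6)) = (0,3) ∈ E(G2) ✓
  (0,7) → (φ(0),φ(7)) = (0,5) ∈ E(G2) ✓
  (1,5) → (φ(1),φ(5)) = (6,7) ∈ E(G2) ✓
  (1,6) → (φ(1),φ(6)) = (3,7) ∈ E(G2) ✓
  (1,7) → (φ(1),φ(7)) = (5,7) ∈ E(G2) ✓
  (2,5) → (φ(2),φ(5)) = (4,6) ∈ E(G2) ✓
  (2,6) → (φ(2),φ(6)) = (3,4) ∈ E(G2) ✓
  (2,7) → (φ(2),φ(7)) = (4,5) ∈ E(G2) ✓
  (3,5) → (φ(3),φ(5)) = (2,6) ∈ E(G2) ✓
  (3,6) → (φ(3),φ(6)) = (2,3) ∈ E(G2) ✓
  (3,7) → (φ(3),φ(7)) = (2,5) ∈ E(G2) ✓
  (4,5) → (φ(4),φ(5)) = (1,6) ∈ E(G2) ✓
  (6,7) → (φ(6),φ(7)) = (3,5) ∈ E(G2) ✓
All 18 edges of G1 map to edges of G2, and |E(G1)| = |E(G2)| = 18, so φ is a bijection on edges as well as vertices. Hence G1 ≅ G2.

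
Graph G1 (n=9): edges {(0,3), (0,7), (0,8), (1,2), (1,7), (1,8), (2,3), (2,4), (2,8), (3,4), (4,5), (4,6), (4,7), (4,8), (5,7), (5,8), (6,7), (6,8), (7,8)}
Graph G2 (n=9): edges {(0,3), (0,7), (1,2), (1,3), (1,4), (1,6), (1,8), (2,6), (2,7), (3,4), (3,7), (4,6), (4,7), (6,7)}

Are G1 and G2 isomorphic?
No, not isomorphic

The graphs are NOT isomorphic.

Counting triangles (3-cliques): G1 has 12, G2 has 7.
Triangle count is an isomorphism invariant, so differing triangle counts rule out isomorphism.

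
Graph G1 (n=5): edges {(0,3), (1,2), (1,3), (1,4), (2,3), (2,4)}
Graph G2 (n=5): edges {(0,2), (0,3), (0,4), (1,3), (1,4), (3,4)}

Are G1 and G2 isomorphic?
Yes, isomorphic

The graphs are isomorphic.
One valid mapping φ: V(G1) → V(G2): 0→2, 1→3, 2→4, 3→0, 4→1

Verify φ preserves adjacency — for each edge of G1, its image is an edge of G2:
  (0,3) → (φ(0),φ(3)) = (0,2) ∈ E(G2) ✓
  (1,2) → (φ(1),φ(2)) = (3,4) ∈ E(G2) ✓
  (1,3) → (φ(1),φ(3)) = (0,3) ∈ E(G2) ✓
  (1,4) → (φ(1),φ(4)) = (1,3) ∈ E(G2) ✓
  (2,3) → (φ(2),φ(3)) = (0,4) ∈ E(G2) ✓
  (2,4) → (φ(2),φ(4)) = (1,4) ∈ E(G2) ✓
All 6 edges of G1 map to edges of G2, and |E(G1)| = |E(G2)| = 6, so φ is a bijection on edges as well as vertices. Hence G1 ≅ G2.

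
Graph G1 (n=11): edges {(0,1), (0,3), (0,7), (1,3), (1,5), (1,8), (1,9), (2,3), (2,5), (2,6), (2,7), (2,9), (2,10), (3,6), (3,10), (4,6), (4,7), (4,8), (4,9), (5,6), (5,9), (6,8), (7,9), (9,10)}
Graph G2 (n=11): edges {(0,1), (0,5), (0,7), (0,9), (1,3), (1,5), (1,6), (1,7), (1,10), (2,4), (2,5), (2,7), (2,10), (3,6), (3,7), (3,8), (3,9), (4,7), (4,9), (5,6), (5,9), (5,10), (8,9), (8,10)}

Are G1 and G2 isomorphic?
Yes, isomorphic

The graphs are isomorphic.
One valid mapping φ: V(G1) → V(G2): 0→8, 1→9, 2→1, 3→3, 4→2, 5→0, 6→7, 7→10, 8→4, 9→5, 10→6

Verify φ preserves adjacency — for each edge of G1, its image is an edge of G2:
  (0,1) → (φ(0),φ(1)) = (8,9) ∈ E(G2) ✓
  (0,3) → (φ(0),φ(3)) = (3,8) ∈ E(G2) ✓
  (0,7) → (φ(0),φ(7)) = (8,10) ∈ E(G2) ✓
  (1,3) → (φ(1),φ(3)) = (3,9) ∈ E(G2) ✓
  (1,5) → (φ(1),φ(5)) = (0,9) ∈ E(G2) ✓
  (1,8) → (φ(1),φ(8)) = (4,9) ∈ E(G2) ✓
  (1,9) → (φ(1),φ(9)) = (5,9) ∈ E(G2) ✓
  (2,3) → (φ(2),φ(3)) = (1,3) ∈ E(G2) ✓
  (2,5) → (φ(2),φ(5)) = (0,1) ∈ E(G2) ✓
  (2,6) → (φ(2),φ(6)) = (1,7) ∈ E(G2) ✓
  (2,7) → (φ(2),φ(7)) = (1,10) ∈ E(G2) ✓
  (2,9) → (φ(2),φ(9)) = (1,5) ∈ E(G2) ✓
  (2,10) → (φ(2),φ(10)) = (1,6) ∈ E(G2) ✓
  (3,6) → (φ(3),φ(6)) = (3,7) ∈ E(G2) ✓
  (3,10) → (φ(3),φ(10)) = (3,6) ∈ E(G2) ✓
  (4,6) → (φ(4),φ(6)) = (2,7) ∈ E(G2) ✓
  (4,7) → (φ(4),φ(7)) = (2,10) ∈ E(G2) ✓
  (4,8) → (φ(4),φ(8)) = (2,4) ∈ E(G2) ✓
  (4,9) → (φ(4),φ(9)) = (2,5) ∈ E(G2) ✓
  (5,6) → (φ(5),φ(6)) = (0,7) ∈ E(G2) ✓
  (5,9) → (φ(5),φ(9)) = (0,5) ∈ E(G2) ✓
  (6,8) → (φ(6),φ(8)) = (4,7) ∈ E(G2) ✓
  (7,9) → (φ(7),φ(9)) = (5,10) ∈ E(G2) ✓
  (9,10) → (φ(9),φ(10)) = (5,6) ∈ E(G2) ✓
All 24 edges of G1 map to edges of G2, and |E(G1)| = |E(G2)| = 24, so φ is a bijection on edges as well as vertices. Hence G1 ≅ G2.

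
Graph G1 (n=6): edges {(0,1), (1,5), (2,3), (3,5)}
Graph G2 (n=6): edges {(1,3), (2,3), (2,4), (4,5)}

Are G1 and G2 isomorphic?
Yes, isomorphic

The graphs are isomorphic.
One valid mapping φ: V(G1) → V(G2): 0→1, 1→3, 2→5, 3→4, 4→0, 5→2

Verify φ preserves adjacency — for each edge of G1, its image is an edge of G2:
  (0,1) → (φ(0),φ(1)) = (1,3) ∈ E(G2) ✓
  (1,5) → (φ(1),φ(5)) = (2,3) ∈ E(G2) ✓
  (2,3) → (φ(2),φ(3)) = (4,5) ∈ E(G2) ✓
  (3,5) → (φ(3),φ(5)) = (2,4) ∈ E(G2) ✓
All 4 edges of G1 map to edges of G2, and |E(G1)| = |E(G2)| = 4, so φ is a bijection on edges as well as vertices. Hence G1 ≅ G2.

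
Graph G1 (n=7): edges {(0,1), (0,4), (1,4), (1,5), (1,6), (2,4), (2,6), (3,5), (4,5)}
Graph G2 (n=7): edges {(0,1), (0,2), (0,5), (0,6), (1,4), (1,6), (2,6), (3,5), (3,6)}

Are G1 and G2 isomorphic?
Yes, isomorphic

The graphs are isomorphic.
One valid mapping φ: V(G1) → V(G2): 0→2, 1→6, 2→5, 3→4, 4→0, 5→1, 6→3

Verify φ preserves adjacency — for each edge of G1, its image is an edge of G2:
  (0,1) → (φ(0),φ(1)) = (2,6) ∈ E(G2) ✓
  (0,4) → (φ(0),φ(4)) = (0,2) ∈ E(G2) ✓
  (1,4) → (φ(1),φ(4)) = (0,6) ∈ E(G2) ✓
  (1,5) → (φ(1),φ(5)) = (1,6) ∈ E(G2) ✓
  (1,6) → (φ(1),φ(6)) = (3,6) ∈ E(G2) ✓
  (2,4) → (φ(2),φ(4)) = (0,5) ∈ E(G2) ✓
  (2,6) → (φ(2),φ(6)) = (3,5) ∈ E(G2) ✓
  (3,5) → (φ(3),φ(5)) = (1,4) ∈ E(G2) ✓
  (4,5) → (φ(4),φ(5)) = (0,1) ∈ E(G2) ✓
All 9 edges of G1 map to edges of G2, and |E(G1)| = |E(G2)| = 9, so φ is a bijection on edges as well as vertices. Hence G1 ≅ G2.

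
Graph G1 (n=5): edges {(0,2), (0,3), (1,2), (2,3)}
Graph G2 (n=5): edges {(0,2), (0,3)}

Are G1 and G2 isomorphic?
No, not isomorphic

The graphs are NOT isomorphic.

Counting edges: G1 has 4 edge(s); G2 has 2 edge(s).
Edge count is an isomorphism invariant (a bijection on vertices induces a bijection on edges), so differing edge counts rule out isomorphism.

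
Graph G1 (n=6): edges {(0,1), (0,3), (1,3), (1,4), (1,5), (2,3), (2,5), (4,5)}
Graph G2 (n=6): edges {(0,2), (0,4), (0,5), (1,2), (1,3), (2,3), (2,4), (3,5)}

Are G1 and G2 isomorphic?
Yes, isomorphic

The graphs are isomorphic.
One valid mapping φ: V(G1) → V(G2): 0→4, 1→2, 2→5, 3→0, 4→1, 5→3

Verify φ preserves adjacency — for each edge of G1, its image is an edge of G2:
  (0,1) → (φ(0),φ(1)) = (2,4) ∈ E(G2) ✓
  (0,3) → (φ(0),φ(3)) = (0,4) ∈ E(G2) ✓
  (1,3) → (φ(1),φ(3)) = (0,2) ∈ E(G2) ✓
  (1,4) → (φ(1),φ(4)) = (1,2) ∈ E(G2) ✓
  (1,5) → (φ(1),φ(5)) = (2,3) ∈ E(G2) ✓
  (2,3) → (φ(2),φ(3)) = (0,5) ∈ E(G2) ✓
  (2,5) → (φ(2),φ(5)) = (3,5) ∈ E(G2) ✓
  (4,5) → (φ(4),φ(5)) = (1,3) ∈ E(G2) ✓
All 8 edges of G1 map to edges of G2, and |E(G1)| = |E(G2)| = 8, so φ is a bijection on edges as well as vertices. Hence G1 ≅ G2.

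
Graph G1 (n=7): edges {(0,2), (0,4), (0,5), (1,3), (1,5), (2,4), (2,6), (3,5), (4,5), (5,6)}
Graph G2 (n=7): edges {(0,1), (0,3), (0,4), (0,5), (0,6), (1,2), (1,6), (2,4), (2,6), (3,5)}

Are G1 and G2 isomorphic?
Yes, isomorphic

The graphs are isomorphic.
One valid mapping φ: V(G1) → V(G2): 0→1, 1→5, 2→2, 3→3, 4→6, 5→0, 6→4

Verify φ preserves adjacency — for each edge of G1, its image is an edge of G2:
  (0,2) → (φ(0),φ(2)) = (1,2) ∈ E(G2) ✓
  (0,4) → (φ(0),φ(4)) = (1,6) ∈ E(G2) ✓
  (0,5) → (φ(0),φ(5)) = (0,1) ∈ E(G2) ✓
  (1,3) → (φ(1),φ(3)) = (3,5) ∈ E(G2) ✓
  (1,5) → (φ(1),φ(5)) = (0,5) ∈ E(G2) ✓
  (2,4) → (φ(2),φ(4)) = (2,6) ∈ E(G2) ✓
  (2,6) → (φ(2),φ(6)) = (2,4) ∈ E(G2) ✓
  (3,5) → (φ(3),φ(5)) = (0,3) ∈ E(G2) ✓
  (4,5) → (φ(4),φ(5)) = (0,6) ∈ E(G2) ✓
  (5,6) → (φ(5),φ(6)) = (0,4) ∈ E(G2) ✓
All 10 edges of G1 map to edges of G2, and |E(G1)| = |E(G2)| = 10, so φ is a bijection on edges as well as vertices. Hence G1 ≅ G2.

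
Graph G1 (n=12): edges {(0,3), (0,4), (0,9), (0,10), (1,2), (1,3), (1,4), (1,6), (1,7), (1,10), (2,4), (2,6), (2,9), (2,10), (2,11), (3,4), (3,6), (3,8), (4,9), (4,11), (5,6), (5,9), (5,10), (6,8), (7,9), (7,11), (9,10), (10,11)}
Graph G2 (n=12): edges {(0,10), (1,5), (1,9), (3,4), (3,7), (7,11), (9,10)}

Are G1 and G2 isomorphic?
No, not isomorphic

The graphs are NOT isomorphic.

Connected components of G1: 1 component(s) with vertex sets [[0, 1, 2, 3, 4, 5, 6, 7, 8, 9, 10, 11]], sizes [12].
Connected components of G2: 5 component(s) with vertex sets [[2], [6], [8], [3, 4, 7, 11], [0, 1, 5, 9, 10]], sizes [1, 1, 1, 4, 5].
The number of connected components (and the multiset of component sizes) is an isomorphism invariant — an isomorphism maps each component of G1 bijectively onto a component of G2. Since G1 has 1 component(s) and G2 has 5, they cannot be isomorphic.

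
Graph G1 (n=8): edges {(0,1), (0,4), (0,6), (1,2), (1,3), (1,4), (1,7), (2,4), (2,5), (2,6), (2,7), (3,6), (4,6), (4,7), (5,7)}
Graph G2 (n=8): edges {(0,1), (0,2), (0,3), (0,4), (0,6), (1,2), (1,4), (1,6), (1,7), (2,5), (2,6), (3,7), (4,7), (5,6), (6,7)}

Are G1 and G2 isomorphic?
Yes, isomorphic

The graphs are isomorphic.
One valid mapping φ: V(G1) → V(G2): 0→4, 1→0, 2→6, 3→3, 4→1, 5→5, 6→7, 7→2

Verify φ preserves adjacency — for each edge of G1, its image is an edge of G2:
  (0,1) → (φ(0),φ(1)) = (0,4) ∈ E(G2) ✓
  (0,4) → (φ(0),φ(4)) = (1,4) ∈ E(G2) ✓
  (0,6) → (φ(0),φ(6)) = (4,7) ∈ E(G2) ✓
  (1,2) → (φ(1),φ(2)) = (0,6) ∈ E(G2) ✓
  (1,3) → (φ(1),φ(3)) = (0,3) ∈ E(G2) ✓
  (1,4) → (φ(1),φ(4)) = (0,1) ∈ E(G2) ✓
  (1,7) → (φ(1),φ(7)) = (0,2) ∈ E(G2) ✓
  (2,4) → (φ(2),φ(4)) = (1,6) ∈ E(G2) ✓
  (2,5) → (φ(2),φ(5)) = (5,6) ∈ E(G2) ✓
  (2,6) → (φ(2),φ(6)) = (6,7) ∈ E(G2) ✓
  (2,7) → (φ(2),φ(7)) = (2,6) ∈ E(G2) ✓
  (3,6) → (φ(3),φ(6)) = (3,7) ∈ E(G2) ✓
  (4,6) → (φ(4),φ(6)) = (1,7) ∈ E(G2) ✓
  (4,7) → (φ(4),φ(7)) = (1,2) ∈ E(G2) ✓
  (5,7) → (φ(5),φ(7)) = (2,5) ∈ E(G2) ✓
All 15 edges of G1 map to edges of G2, and |E(G1)| = |E(G2)| = 15, so φ is a bijection on edges as well as vertices. Hence G1 ≅ G2.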